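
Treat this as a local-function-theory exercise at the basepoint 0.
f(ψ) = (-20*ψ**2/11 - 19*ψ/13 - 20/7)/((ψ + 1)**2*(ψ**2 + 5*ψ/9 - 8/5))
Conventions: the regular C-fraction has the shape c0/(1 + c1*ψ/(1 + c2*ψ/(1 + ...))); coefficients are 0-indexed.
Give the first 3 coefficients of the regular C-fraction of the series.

Taylor coefficients (expand at 0): a_0 = 25/14, a_1 = -3815/1872, a_2 = 52670645/10378368.
c0 = a_0 = 25/14. Peel one level at a time: if S = 1 + c*ψ/S' with S'(0) = 1, then c is the ψ-coefficient of S and S' = c*ψ/(S - 1).
S_1 = c0/f = 1 + (5341/4680)*ψ + (-2289687/1487200)*ψ^2 + ...; c1 = 5341/4680.
S_2 = c1*ψ/(S_1 - 1) = 1 + (20607183/15275260)*ψ + ...; c2 = 20607183/15275260.

The regular C-fraction coefficients are [25/14, 5341/4680, 20607183/15275260].


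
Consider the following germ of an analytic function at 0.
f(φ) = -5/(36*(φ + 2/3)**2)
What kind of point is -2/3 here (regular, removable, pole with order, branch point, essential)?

The point is a pole of order 2.

The denominator factor φ + 2/3 vanishes at -2/3 and appears to the power 2; the numerator there equals -5/36, nonzero, and no other factor vanishes.
Hence a pole whose order is the multiplicity, 2.


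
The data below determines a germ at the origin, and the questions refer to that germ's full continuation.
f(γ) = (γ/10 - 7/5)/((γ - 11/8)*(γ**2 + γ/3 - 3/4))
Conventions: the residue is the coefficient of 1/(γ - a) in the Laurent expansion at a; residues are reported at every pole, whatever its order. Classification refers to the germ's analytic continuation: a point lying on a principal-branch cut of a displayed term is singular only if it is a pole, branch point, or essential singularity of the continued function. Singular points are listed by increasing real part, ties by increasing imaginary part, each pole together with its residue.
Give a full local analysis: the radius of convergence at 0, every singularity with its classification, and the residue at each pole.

Denominator factor (γ**2 + γ/3 - 3/4): discriminant 28/9, real irrational roots -1/6 + (1/3)*sqrt(7) and -1/6 - (1/3)*sqrt(7); poles of order 1, moduli -1/6 + (1/3)*sqrt(7) and 1/6 + (1/3)*sqrt(7).
Denominator factor (γ - 11/8): pole of order 1 at 11/8, modulus 11/8.
The radius of convergence is the smallest modulus among the singular points: -1/6 + (1/3)*sqrt(7).
The factor γ**2 + γ/3 - 3/4 splits as (γ - a)(γ - a') with a = -1/6 - (1/3)*sqrt(7), a' = -1/6 + (1/3)*sqrt(7). At the order-1 pole a set g(γ) = (γ - a)*f(γ) = [(γ/10 - 7/5)/(γ - 11/8)] / (γ - a').
Simple pole: residue = g(a) at a = -1/6 - (1/3)*sqrt(7), which is 606/1535 - (3033/10745)*sqrt(7).
The factor γ**2 + γ/3 - 3/4 splits as (γ - a)(γ - a') with a = -1/6 + (1/3)*sqrt(7), a' = -1/6 - (1/3)*sqrt(7). At the order-1 pole a set g(γ) = (γ - a)*f(γ) = [(γ/10 - 7/5)/(γ - 11/8)] / (γ - a').
Simple pole: residue = g(a) at a = -1/6 + (1/3)*sqrt(7), which is 606/1535 + (3033/10745)*sqrt(7).
At the order-1 pole 11/8 set g(γ) = (γ - (11/8))*f(γ) = (γ/10 - 7/5)/(γ**2 + γ/3 - 3/4).
Simple pole: residue = g(a) at a = 11/8, which is -1212/1535.
List the singular points by increasing real part (a conjugate pair: the negative imaginary part first).

Radius of convergence at 0: -1/6 + (1/3)*sqrt(7).
At -1/6 - (1/3)*sqrt(7): a pole of order 1; residue 606/1535 - (3033/10745)*sqrt(7).
At -1/6 + (1/3)*sqrt(7): a pole of order 1; residue 606/1535 + (3033/10745)*sqrt(7).
At 11/8: a pole of order 1; residue -1212/1535.


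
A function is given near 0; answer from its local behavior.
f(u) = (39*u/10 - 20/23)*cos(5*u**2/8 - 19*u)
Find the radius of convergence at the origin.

The factor cos(5*u**2/8 - 19*u) is entire and contributes no finite singular point.
The polynomial part has no poles.
No finite singular points: the Taylor series at 0 converges everywhere.

The radius of convergence is infinite.


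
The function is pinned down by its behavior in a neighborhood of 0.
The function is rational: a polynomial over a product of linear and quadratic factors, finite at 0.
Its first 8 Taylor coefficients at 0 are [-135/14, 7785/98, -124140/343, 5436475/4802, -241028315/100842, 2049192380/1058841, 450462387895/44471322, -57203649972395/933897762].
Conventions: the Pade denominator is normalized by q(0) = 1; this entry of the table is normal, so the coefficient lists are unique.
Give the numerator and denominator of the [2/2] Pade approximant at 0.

The Pade approximant has numerator coefficients [-135/14, 12627810/454321, -15602040/454321]; denominator coefficients [1, 2433189/454321, 41497709/4088889].

Taylor coefficients needed (read off): a_0 = -135/14, a_1 = 7785/98, a_2 = -124140/343, a_3 = 5436475/4802, a_4 = -241028315/100842.
Write the denominator as Q(δ) = 1 + q1*δ + q2*δ^2. Requiring Q*f - P = O(δ^5) with deg P <= 2 kills the coefficients of δ^3..δ^4 in Q*f:
  δ^3: a_3 + q1*a_2 + q2*a_1 = 0, i.e. 5436475/4802 + (-124140/343)*q1 + (7785/98)*q2 = 0.
  δ^4: a_4 + q1*a_3 + q2*a_2 = 0, i.e. -241028315/100842 + (5436475/4802)*q1 + (-124140/343)*q2 = 0.
Solving this linear system: q1 = 2433189/454321, q2 = 41497709/4088889.
The numerator is Q*f truncated at degree 2: P0 = a_0 = -135/14; P1 = a_1 + q1*a_0 = 12627810/454321; P2 = a_2 + q1*a_1 + q2*a_0 = -15602040/454321.


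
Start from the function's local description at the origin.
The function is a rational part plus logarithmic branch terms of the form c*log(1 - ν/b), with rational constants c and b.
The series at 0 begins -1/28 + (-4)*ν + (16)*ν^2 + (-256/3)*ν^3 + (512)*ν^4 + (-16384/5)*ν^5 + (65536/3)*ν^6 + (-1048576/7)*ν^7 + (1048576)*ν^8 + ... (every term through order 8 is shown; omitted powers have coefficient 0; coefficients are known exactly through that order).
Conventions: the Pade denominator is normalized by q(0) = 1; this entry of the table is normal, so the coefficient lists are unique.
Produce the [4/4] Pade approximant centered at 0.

The Pade approximant has numerator coefficients [-1/28, -32/7, -2496/49, -24064/147, -91136/735]; denominator coefficients [1, 16, 576/7, 1024/7, 2048/35].

Taylor coefficients needed (read off): a_0 = -1/28, a_1 = -4, a_2 = 16, a_3 = -256/3, a_4 = 512, a_5 = -16384/5, a_6 = 65536/3, a_7 = -1048576/7, a_8 = 1048576.
Write the denominator as Q(ν) = 1 + q1*ν + q2*ν^2 + q3*ν^3 + q4*ν^4. Requiring Q*f - P = O(ν^9) with deg P <= 4 kills the coefficients of ν^5..ν^8 in Q*f:
  ν^5: a_5 + q1*a_4 + q2*a_3 + q3*a_2 + q4*a_1 = 0, i.e. -16384/5 + (512)*q1 + (-256/3)*q2 + (16)*q3 + (-4)*q4 = 0.
  ν^6: a_6 + q1*a_5 + q2*a_4 + q3*a_3 + q4*a_2 = 0, i.e. 65536/3 + (-16384/5)*q1 + (512)*q2 + (-256/3)*q3 + (16)*q4 = 0.
  ν^7: a_7 + q1*a_6 + q2*a_5 + q3*a_4 + q4*a_3 = 0, i.e. -1048576/7 + (65536/3)*q1 + (-16384/5)*q2 + (512)*q3 + (-256/3)*q4 = 0.
  ν^8: a_8 + q1*a_7 + q2*a_6 + q3*a_5 + q4*a_4 = 0, i.e. 1048576 + (-1048576/7)*q1 + (65536/3)*q2 + (-16384/5)*q3 + (512)*q4 = 0.
Solving this linear system: q1 = 16, q2 = 576/7, q3 = 1024/7, q4 = 2048/35.
The numerator is Q*f truncated at degree 4: P0 = a_0 = -1/28; P1 = a_1 + q1*a_0 = -32/7; P2 = a_2 + q1*a_1 + q2*a_0 = -2496/49; P3 = a_3 + q1*a_2 + q2*a_1 + q3*a_0 = -24064/147; P4 = a_4 + q1*a_3 + q2*a_2 + q3*a_1 + q4*a_0 = -91136/735.


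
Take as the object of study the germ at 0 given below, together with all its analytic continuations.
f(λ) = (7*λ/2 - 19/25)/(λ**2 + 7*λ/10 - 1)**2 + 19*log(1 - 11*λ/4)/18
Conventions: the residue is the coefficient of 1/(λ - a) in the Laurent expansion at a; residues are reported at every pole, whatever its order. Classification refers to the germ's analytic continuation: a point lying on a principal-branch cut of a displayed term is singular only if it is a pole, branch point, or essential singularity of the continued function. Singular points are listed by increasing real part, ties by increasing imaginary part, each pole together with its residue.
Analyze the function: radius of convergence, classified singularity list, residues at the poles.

Denominator factor (λ**2 + 7*λ/10 - 1)^2: discriminant 449/100, real irrational roots -7/20 + (1/20)*sqrt(449) and -7/20 - (1/20)*sqrt(449); poles of order 2, moduli -7/20 + (1/20)*sqrt(449) and 7/20 + (1/20)*sqrt(449).
Branch term (19/18)*log(1 - λ/(4/11)): its argument vanishes at λ = 4/11, a logarithmic branch point, modulus 4/11.
The radius of convergence is the smallest modulus among the singular points: 4/11.
The branch term is analytic at -7/20 - (1/20)*sqrt(449) and contributes nothing to the residue; only the rational part matters.
The factor λ**2 + 7*λ/10 - 1 splits as (λ - a)(λ - a') with a = -7/20 - (1/20)*sqrt(449), a' = -7/20 + (1/20)*sqrt(449). At the order-2 pole a set g(λ) = (λ - a)^2*(rational part) = [7*λ/2 - 19/25] / (λ - a')^2.
Order-2 pole: residue = g'(a); g'(-7/20 - (1/20)*sqrt(449)) = -(3970/201601)*sqrt(449), so the residue is -(3970/201601)*sqrt(449).
The branch term is analytic at -7/20 + (1/20)*sqrt(449) and contributes nothing to the residue; only the rational part matters.
The factor λ**2 + 7*λ/10 - 1 splits as (λ - a)(λ - a') with a = -7/20 + (1/20)*sqrt(449), a' = -7/20 - (1/20)*sqrt(449). At the order-2 pole a set g(λ) = (λ - a)^2*(rational part) = [7*λ/2 - 19/25] / (λ - a')^2.
Order-2 pole: residue = g'(a); g'(-7/20 + (1/20)*sqrt(449)) = (3970/201601)*sqrt(449), so the residue is (3970/201601)*sqrt(449).
List the singular points by increasing real part (a conjugate pair: the negative imaginary part first).

Radius of convergence at 0: 4/11.
At -7/20 - (1/20)*sqrt(449): a pole of order 2; residue -(3970/201601)*sqrt(449).
At 4/11: a logarithmic branch point.
At -7/20 + (1/20)*sqrt(449): a pole of order 2; residue (3970/201601)*sqrt(449).


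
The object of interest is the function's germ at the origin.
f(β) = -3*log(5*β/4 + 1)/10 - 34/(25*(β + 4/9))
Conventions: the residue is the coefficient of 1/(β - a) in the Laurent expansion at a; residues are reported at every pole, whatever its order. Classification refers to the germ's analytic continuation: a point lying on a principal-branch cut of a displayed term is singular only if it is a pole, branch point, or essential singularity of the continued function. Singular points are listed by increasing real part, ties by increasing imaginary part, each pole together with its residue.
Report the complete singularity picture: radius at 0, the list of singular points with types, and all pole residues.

Denominator factor (β + 4/9): pole of order 1 at -4/9, modulus 4/9.
Branch term (-3/10)*log(1 - β/(-4/5)): its argument vanishes at β = -4/5, a logarithmic branch point, modulus 4/5.
The radius of convergence is the smallest modulus among the singular points: 4/9.
The branch term is analytic at -4/9 and contributes nothing to the residue; only the rational part matters.
At the order-1 pole -4/9 set g(β) = (β - (-4/9))*(rational part) = -34/25.
Simple pole: residue = g(a) at a = -4/9, which is -34/25.
List the singular points by increasing real part (a conjugate pair: the negative imaginary part first).

Radius of convergence at 0: 4/9.
At -4/5: a logarithmic branch point.
At -4/9: a pole of order 1; residue -34/25.


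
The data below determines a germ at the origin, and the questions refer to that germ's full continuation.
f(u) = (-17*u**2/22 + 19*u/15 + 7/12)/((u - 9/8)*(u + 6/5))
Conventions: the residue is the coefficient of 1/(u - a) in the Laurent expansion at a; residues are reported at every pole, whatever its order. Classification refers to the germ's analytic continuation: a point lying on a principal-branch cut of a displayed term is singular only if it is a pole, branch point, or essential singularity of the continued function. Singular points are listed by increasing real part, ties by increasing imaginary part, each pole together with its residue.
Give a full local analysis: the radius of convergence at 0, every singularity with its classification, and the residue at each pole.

Radius of convergence at 0: 9/8.
At -6/5: a pole of order 1; residue 13526/15345.
At 9/8: a pole of order 1; residue 21761/49104.

Denominator factor (u + 6/5): pole of order 1 at -6/5, modulus 6/5.
Denominator factor (u - 9/8): pole of order 1 at 9/8, modulus 9/8.
The radius of convergence is the smallest modulus among the singular points: 9/8.
At the order-1 pole -6/5 set g(u) = (u - (-6/5))*f(u) = (-17*u**2/22 + 19*u/15 + 7/12)/(u - 9/8).
Simple pole: residue = g(a) at a = -6/5, which is 13526/15345.
At the order-1 pole 9/8 set g(u) = (u - (9/8))*f(u) = (-17*u**2/22 + 19*u/15 + 7/12)/(u + 6/5).
Simple pole: residue = g(a) at a = 9/8, which is 21761/49104.
List the singular points by increasing real part (a conjugate pair: the negative imaginary part first).


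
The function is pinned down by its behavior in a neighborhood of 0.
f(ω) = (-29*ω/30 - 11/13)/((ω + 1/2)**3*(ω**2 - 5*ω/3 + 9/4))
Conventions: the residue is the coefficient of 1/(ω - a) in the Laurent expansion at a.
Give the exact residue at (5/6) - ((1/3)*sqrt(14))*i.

The residue is (34971/260000) + ((69/35000)*sqrt(14))*i.

The factor ω**2 - 5*ω/3 + 9/4 splits as (ω - a)(ω - a') with a = (5/6) - ((1/3)*sqrt(14))*i, a' = (5/6) + ((1/3)*sqrt(14))*i. At the order-1 pole a set g(ω) = (ω - a)*f(ω) = [(-29*ω/30 - 11/13)/(ω + 1/2)**3] / (ω - a').
Simple pole: residue = g(a) at a = (5/6) - ((1/3)*sqrt(14))*i, which is (34971/260000) + ((69/35000)*sqrt(14))*i.


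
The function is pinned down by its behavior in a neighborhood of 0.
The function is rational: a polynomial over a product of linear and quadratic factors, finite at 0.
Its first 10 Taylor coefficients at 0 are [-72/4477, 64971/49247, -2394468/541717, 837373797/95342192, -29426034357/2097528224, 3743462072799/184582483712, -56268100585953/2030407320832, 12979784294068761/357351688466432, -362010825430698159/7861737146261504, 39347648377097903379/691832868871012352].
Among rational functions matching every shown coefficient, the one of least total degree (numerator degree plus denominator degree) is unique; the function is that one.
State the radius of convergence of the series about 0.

No rational of total degree below 8 reproduces all 10 coefficients; solving the [1/7] Pade equations on them gives f(k) = (17*k - 8/37)/((k + 1)**3*(k**2 + 3*k/4 + 11/3)**2), whose expansion matches every shown term.
Denominator factor (k + 1)^3: pole of order 3 at -1, modulus 1.
Denominator factor (k**2 + 3*k/4 + 11/3)^2: discriminant -677/48, complex-conjugate roots (-3/8) + ((1/24)*sqrt(2031))*i and (-3/8) - ((1/24)*sqrt(2031))*i; poles of order 2, moduli (1/3)*sqrt(33) and (1/3)*sqrt(33).
The radius of convergence is the smallest modulus among the singular points: 1.

The radius of convergence is 1.


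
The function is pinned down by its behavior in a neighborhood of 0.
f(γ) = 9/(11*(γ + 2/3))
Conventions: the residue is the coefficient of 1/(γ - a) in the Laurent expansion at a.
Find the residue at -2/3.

The residue is 9/11.

At the order-1 pole -2/3 set g(γ) = (γ - (-2/3))*f(γ) = 9/11.
Simple pole: residue = g(a) at a = -2/3, which is 9/11.


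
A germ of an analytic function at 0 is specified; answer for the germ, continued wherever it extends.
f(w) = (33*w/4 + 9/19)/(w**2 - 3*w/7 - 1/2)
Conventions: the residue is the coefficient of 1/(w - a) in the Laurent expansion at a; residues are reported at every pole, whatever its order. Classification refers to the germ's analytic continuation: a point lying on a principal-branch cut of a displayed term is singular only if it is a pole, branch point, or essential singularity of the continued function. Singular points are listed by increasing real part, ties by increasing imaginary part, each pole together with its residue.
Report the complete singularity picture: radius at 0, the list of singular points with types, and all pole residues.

Denominator factor (w**2 - 3*w/7 - 1/2): discriminant 107/49, real irrational roots 3/14 + (1/14)*sqrt(107) and 3/14 - (1/14)*sqrt(107); poles of order 1, moduli 3/14 + (1/14)*sqrt(107) and -3/14 + (1/14)*sqrt(107).
The radius of convergence is the smallest modulus among the singular points: -3/14 + (1/14)*sqrt(107).
The factor w**2 - 3*w/7 - 1/2 splits as (w - a)(w - a') with a = 3/14 - (1/14)*sqrt(107), a' = 3/14 + (1/14)*sqrt(107). At the order-1 pole a set g(w) = (w - a)*f(w) = [33*w/4 + 9/19] / (w - a').
Simple pole: residue = g(a) at a = 3/14 - (1/14)*sqrt(107), which is 33/8 - (2385/16264)*sqrt(107).
The factor w**2 - 3*w/7 - 1/2 splits as (w - a)(w - a') with a = 3/14 + (1/14)*sqrt(107), a' = 3/14 - (1/14)*sqrt(107). At the order-1 pole a set g(w) = (w - a)*f(w) = [33*w/4 + 9/19] / (w - a').
Simple pole: residue = g(a) at a = 3/14 + (1/14)*sqrt(107), which is 33/8 + (2385/16264)*sqrt(107).
List the singular points by increasing real part (a conjugate pair: the negative imaginary part first).

Radius of convergence at 0: -3/14 + (1/14)*sqrt(107).
At 3/14 - (1/14)*sqrt(107): a pole of order 1; residue 33/8 - (2385/16264)*sqrt(107).
At 3/14 + (1/14)*sqrt(107): a pole of order 1; residue 33/8 + (2385/16264)*sqrt(107).


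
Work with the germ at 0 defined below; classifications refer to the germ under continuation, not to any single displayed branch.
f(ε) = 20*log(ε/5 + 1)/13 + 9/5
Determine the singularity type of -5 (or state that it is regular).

The term (20/13)*log(1 - ε/(-5)) has argument 1 - -5/(-5) = 0 at -5: a logarithmic (infinitely-sheeted) branch point; the remaining terms are analytic or single-valued there.

The point is a logarithmic branch point.


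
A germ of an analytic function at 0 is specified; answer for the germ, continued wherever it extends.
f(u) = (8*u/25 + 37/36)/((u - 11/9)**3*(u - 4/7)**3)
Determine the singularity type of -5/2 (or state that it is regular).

The point is a regular point.

Denominator factors: u - 11/9 = -67/18 at u = -5/2; u - 4/7 = -43/14 at u = -5/2 — none vanishes.
So the germ continues analytically to -5/2.


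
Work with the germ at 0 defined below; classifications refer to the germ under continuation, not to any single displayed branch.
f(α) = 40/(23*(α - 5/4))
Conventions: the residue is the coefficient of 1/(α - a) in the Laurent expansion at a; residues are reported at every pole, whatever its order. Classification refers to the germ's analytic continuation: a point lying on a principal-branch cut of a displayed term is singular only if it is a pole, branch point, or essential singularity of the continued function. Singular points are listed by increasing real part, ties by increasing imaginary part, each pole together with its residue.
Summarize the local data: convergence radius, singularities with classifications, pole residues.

Denominator factor (α - 5/4): pole of order 1 at 5/4, modulus 5/4.
The radius of convergence is the smallest modulus among the singular points: 5/4.
At the order-1 pole 5/4 set g(α) = (α - (5/4))*f(α) = 40/23.
Simple pole: residue = g(a) at a = 5/4, which is 40/23.

Radius of convergence at 0: 5/4.
At 5/4: a pole of order 1; residue 40/23.


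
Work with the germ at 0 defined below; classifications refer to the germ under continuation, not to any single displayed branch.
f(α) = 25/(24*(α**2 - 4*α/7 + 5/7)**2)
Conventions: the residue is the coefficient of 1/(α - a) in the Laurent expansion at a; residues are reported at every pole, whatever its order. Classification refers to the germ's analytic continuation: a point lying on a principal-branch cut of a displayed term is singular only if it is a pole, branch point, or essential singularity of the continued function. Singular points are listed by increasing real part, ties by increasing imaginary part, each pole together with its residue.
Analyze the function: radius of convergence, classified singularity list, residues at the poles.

Denominator factor (α**2 - 4*α/7 + 5/7)^2: discriminant -124/49, complex-conjugate roots (2/7) + ((1/7)*sqrt(31))*i and (2/7) - ((1/7)*sqrt(31))*i; poles of order 2, moduli (1/7)*sqrt(35) and (1/7)*sqrt(35).
The radius of convergence is the smallest modulus among the singular points: (1/7)*sqrt(35).
The factor α**2 - 4*α/7 + 5/7 splits as (α - a)(α - a') with a = (2/7) - ((1/7)*sqrt(31))*i, a' = (2/7) + ((1/7)*sqrt(31))*i. At the order-2 pole a set g(α) = (α - a)^2*f(α) = [25/24] / (α - a')^2.
Order-2 pole: residue = g'(a); g'((2/7) - ((1/7)*sqrt(31))*i) = ((8575/92256)*sqrt(31))*i, so the residue is ((8575/92256)*sqrt(31))*i.
The factor α**2 - 4*α/7 + 5/7 splits as (α - a)(α - a') with a = (2/7) + ((1/7)*sqrt(31))*i, a' = (2/7) - ((1/7)*sqrt(31))*i. At the order-2 pole a set g(α) = (α - a)^2*f(α) = [25/24] / (α - a')^2.
Order-2 pole: residue = g'(a); g'((2/7) + ((1/7)*sqrt(31))*i) = -((8575/92256)*sqrt(31))*i, so the residue is -((8575/92256)*sqrt(31))*i.
List the singular points by increasing real part (a conjugate pair: the negative imaginary part first).

Radius of convergence at 0: (1/7)*sqrt(35).
At (2/7) - ((1/7)*sqrt(31))*i: a pole of order 2; residue ((8575/92256)*sqrt(31))*i.
At (2/7) + ((1/7)*sqrt(31))*i: a pole of order 2; residue -((8575/92256)*sqrt(31))*i.


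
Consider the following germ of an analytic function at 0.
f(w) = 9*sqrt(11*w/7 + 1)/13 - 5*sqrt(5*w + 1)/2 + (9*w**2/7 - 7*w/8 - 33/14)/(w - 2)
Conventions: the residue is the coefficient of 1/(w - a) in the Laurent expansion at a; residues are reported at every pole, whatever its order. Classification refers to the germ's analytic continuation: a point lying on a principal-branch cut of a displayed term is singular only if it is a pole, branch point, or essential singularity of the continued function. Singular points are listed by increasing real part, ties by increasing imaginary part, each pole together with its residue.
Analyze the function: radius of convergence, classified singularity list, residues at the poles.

Radius of convergence at 0: 1/5.
At -7/11: an algebraic (square-root) branch point.
At -1/5: an algebraic (square-root) branch point.
At 2: a pole of order 1; residue 29/28.

Denominator factor (w - 2): pole of order 1 at 2, modulus 2.
Branch term (-5/2)*sqrt(1 - w/(-1/5)): its argument vanishes at w = -1/5, a square-root branch point, modulus 1/5.
Branch term (9/13)*sqrt(1 - w/(-7/11)): its argument vanishes at w = -7/11, a square-root branch point, modulus 7/11.
The radius of convergence is the smallest modulus among the singular points: 1/5.
The branch terms are analytic at 2 and contribute nothing to the residue; only the rational part matters.
At the order-1 pole 2 set g(w) = (w - (2))*(rational part) = 9*w**2/7 - 7*w/8 - 33/14.
Simple pole: residue = g(a) at a = 2, which is 29/28.
List the singular points by increasing real part (a conjugate pair: the negative imaginary part first).


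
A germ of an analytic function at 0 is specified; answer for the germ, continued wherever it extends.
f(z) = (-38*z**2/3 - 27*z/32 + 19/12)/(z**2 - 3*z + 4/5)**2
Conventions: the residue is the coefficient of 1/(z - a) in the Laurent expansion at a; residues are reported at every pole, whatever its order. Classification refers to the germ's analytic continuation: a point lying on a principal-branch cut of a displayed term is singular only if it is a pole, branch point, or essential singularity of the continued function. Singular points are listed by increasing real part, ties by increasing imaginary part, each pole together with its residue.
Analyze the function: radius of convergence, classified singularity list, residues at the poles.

Radius of convergence at 0: 3/2 - (1/10)*sqrt(145).
At 3/2 - (1/10)*sqrt(145): a pole of order 2; residue -(3141/26912)*sqrt(145).
At 3/2 + (1/10)*sqrt(145): a pole of order 2; residue (3141/26912)*sqrt(145).

Denominator factor (z**2 - 3*z + 4/5)^2: discriminant 29/5, real irrational roots 3/2 + (1/10)*sqrt(145) and 3/2 - (1/10)*sqrt(145); poles of order 2, moduli 3/2 + (1/10)*sqrt(145) and 3/2 - (1/10)*sqrt(145).
The radius of convergence is the smallest modulus among the singular points: 3/2 - (1/10)*sqrt(145).
The factor z**2 - 3*z + 4/5 splits as (z - a)(z - a') with a = 3/2 - (1/10)*sqrt(145), a' = 3/2 + (1/10)*sqrt(145). At the order-2 pole a set g(z) = (z - a)^2*f(z) = [-38*z**2/3 - 27*z/32 + 19/12] / (z - a')^2.
Order-2 pole: residue = g'(a); g'(3/2 - (1/10)*sqrt(145)) = -(3141/26912)*sqrt(145), so the residue is -(3141/26912)*sqrt(145).
The factor z**2 - 3*z + 4/5 splits as (z - a)(z - a') with a = 3/2 + (1/10)*sqrt(145), a' = 3/2 - (1/10)*sqrt(145). At the order-2 pole a set g(z) = (z - a)^2*f(z) = [-38*z**2/3 - 27*z/32 + 19/12] / (z - a')^2.
Order-2 pole: residue = g'(a); g'(3/2 + (1/10)*sqrt(145)) = (3141/26912)*sqrt(145), so the residue is (3141/26912)*sqrt(145).
List the singular points by increasing real part (a conjugate pair: the negative imaginary part first).


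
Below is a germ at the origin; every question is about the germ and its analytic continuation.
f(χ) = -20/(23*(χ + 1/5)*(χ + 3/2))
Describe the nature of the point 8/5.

The point is a regular point.

Denominator factors: χ + 3/2 = 31/10 at χ = 8/5; χ + 1/5 = 9/5 at χ = 8/5 — none vanishes.
So the germ continues analytically to 8/5.


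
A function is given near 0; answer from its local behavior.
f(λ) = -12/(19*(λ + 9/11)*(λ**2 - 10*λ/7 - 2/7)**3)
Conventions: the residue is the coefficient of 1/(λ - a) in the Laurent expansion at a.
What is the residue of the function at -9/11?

The residue is -7291745076/43204686625.

At the order-1 pole -9/11 set g(λ) = (λ - (-9/11))*f(λ) = -12/(19*(λ**2 - 10*λ/7 - 2/7)**3).
Simple pole: residue = g(a) at a = -9/11, which is -7291745076/43204686625.


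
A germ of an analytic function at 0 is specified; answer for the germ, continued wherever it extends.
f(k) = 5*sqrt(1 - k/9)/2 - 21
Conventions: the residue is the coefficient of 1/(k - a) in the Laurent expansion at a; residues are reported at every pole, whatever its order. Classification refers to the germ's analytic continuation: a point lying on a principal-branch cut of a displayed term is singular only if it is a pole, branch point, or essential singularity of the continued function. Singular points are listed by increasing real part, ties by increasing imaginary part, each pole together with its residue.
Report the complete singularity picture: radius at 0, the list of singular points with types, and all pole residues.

Branch term (5/2)*sqrt(1 - k/(9)): its argument vanishes at k = 9, a square-root branch point, modulus 9.
The radius of convergence is the smallest modulus among the singular points: 9.

Radius of convergence at 0: 9.
At 9: an algebraic (square-root) branch point.


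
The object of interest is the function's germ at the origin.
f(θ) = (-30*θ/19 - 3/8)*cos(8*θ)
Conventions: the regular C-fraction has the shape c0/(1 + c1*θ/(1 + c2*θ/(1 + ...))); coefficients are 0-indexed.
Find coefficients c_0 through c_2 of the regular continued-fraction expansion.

The regular C-fraction coefficients are [-3/8, -80/19, 1122/95].

Taylor coefficients (expand at 0): a_0 = -3/8, a_1 = -30/19, a_2 = 12.
c0 = a_0 = -3/8. Peel one level at a time: if S = 1 + c*θ/S' with S'(0) = 1, then c is the θ-coefficient of S and S' = c*θ/(S - 1).
S_1 = c0/f = 1 + (-80/19)*θ + (17952/361)*θ^2 + ...; c1 = -80/19.
S_2 = c1*θ/(S_1 - 1) = 1 + (1122/95)*θ + ...; c2 = 1122/95.


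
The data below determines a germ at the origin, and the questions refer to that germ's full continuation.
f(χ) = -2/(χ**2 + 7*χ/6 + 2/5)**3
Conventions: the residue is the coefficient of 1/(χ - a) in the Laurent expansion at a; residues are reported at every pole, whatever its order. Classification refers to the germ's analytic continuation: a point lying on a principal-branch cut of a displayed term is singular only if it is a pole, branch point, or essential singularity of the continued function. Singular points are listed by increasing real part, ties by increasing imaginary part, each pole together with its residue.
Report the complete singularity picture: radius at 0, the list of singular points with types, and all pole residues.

Radius of convergence at 0: (1/5)*sqrt(10).
At (-7/12) - ((1/60)*sqrt(215))*i: a pole of order 3; residue -((2332800/79507)*sqrt(215))*i.
At (-7/12) + ((1/60)*sqrt(215))*i: a pole of order 3; residue ((2332800/79507)*sqrt(215))*i.

Denominator factor (χ**2 + 7*χ/6 + 2/5)^3: discriminant -43/180, complex-conjugate roots (-7/12) + ((1/60)*sqrt(215))*i and (-7/12) - ((1/60)*sqrt(215))*i; poles of order 3, moduli (1/5)*sqrt(10) and (1/5)*sqrt(10).
The radius of convergence is the smallest modulus among the singular points: (1/5)*sqrt(10).
The factor χ**2 + 7*χ/6 + 2/5 splits as (χ - a)(χ - a') with a = (-7/12) - ((1/60)*sqrt(215))*i, a' = (-7/12) + ((1/60)*sqrt(215))*i. At the order-3 pole a set g(χ) = (χ - a)^3*f(χ) = [-2] / (χ - a')^3.
Order-3 pole: residue = g''(a)/2; g''((-7/12) - ((1/60)*sqrt(215))*i) = -((4665600/79507)*sqrt(215))*i, so the residue is -((2332800/79507)*sqrt(215))*i.
The factor χ**2 + 7*χ/6 + 2/5 splits as (χ - a)(χ - a') with a = (-7/12) + ((1/60)*sqrt(215))*i, a' = (-7/12) - ((1/60)*sqrt(215))*i. At the order-3 pole a set g(χ) = (χ - a)^3*f(χ) = [-2] / (χ - a')^3.
Order-3 pole: residue = g''(a)/2; g''((-7/12) + ((1/60)*sqrt(215))*i) = ((4665600/79507)*sqrt(215))*i, so the residue is ((2332800/79507)*sqrt(215))*i.
List the singular points by increasing real part (a conjugate pair: the negative imaginary part first).


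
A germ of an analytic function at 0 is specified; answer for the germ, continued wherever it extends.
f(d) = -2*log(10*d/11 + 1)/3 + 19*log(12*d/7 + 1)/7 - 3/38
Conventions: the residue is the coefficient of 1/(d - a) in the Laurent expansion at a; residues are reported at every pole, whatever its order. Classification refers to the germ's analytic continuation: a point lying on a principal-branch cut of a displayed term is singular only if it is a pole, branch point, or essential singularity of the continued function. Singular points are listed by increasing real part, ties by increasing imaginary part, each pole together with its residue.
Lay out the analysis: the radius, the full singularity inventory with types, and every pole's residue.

Radius of convergence at 0: 7/12.
At -11/10: a logarithmic branch point.
At -7/12: a logarithmic branch point.

Branch term (-2/3)*log(1 - d/(-11/10)): its argument vanishes at d = -11/10, a logarithmic branch point, modulus 11/10.
Branch term (19/7)*log(1 - d/(-7/12)): its argument vanishes at d = -7/12, a logarithmic branch point, modulus 7/12.
The radius of convergence is the smallest modulus among the singular points: 7/12.
List the singular points by increasing real part (a conjugate pair: the negative imaginary part first).


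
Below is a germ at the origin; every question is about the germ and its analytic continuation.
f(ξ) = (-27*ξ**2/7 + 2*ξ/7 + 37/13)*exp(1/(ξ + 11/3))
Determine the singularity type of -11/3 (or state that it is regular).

The exponent 1/(ξ - (-11/3)) has a pole at -11/3, so exp(1/(ξ - (-11/3))) takes every nonzero value near it: an essential singularity (not a pole of any order).

The point is an essential singularity.


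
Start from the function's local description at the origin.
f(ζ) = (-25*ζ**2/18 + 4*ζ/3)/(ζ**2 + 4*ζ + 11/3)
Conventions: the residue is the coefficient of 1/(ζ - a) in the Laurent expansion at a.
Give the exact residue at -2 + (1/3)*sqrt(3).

The factor ζ**2 + 4*ζ + 11/3 splits as (ζ - a)(ζ - a') with a = -2 + (1/3)*sqrt(3), a' = -2 - (1/3)*sqrt(3). At the order-1 pole a set g(ζ) = (ζ - a)*f(ζ) = [-25*ζ**2/18 + 4*ζ/3] / (ζ - a').
Simple pole: residue = g(a) at a = -2 + (1/3)*sqrt(3), which is 31/9 - (469/108)*sqrt(3).

The residue is 31/9 - (469/108)*sqrt(3).


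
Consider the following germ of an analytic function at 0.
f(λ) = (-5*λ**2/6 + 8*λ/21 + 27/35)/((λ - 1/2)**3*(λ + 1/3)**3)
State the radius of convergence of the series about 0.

The radius of convergence is 1/3.

Denominator factor (λ - 1/2)^3: pole of order 3 at 1/2, modulus 1/2.
Denominator factor (λ + 1/3)^3: pole of order 3 at -1/3, modulus 1/3.
The radius of convergence is the smallest modulus among the singular points: 1/3.


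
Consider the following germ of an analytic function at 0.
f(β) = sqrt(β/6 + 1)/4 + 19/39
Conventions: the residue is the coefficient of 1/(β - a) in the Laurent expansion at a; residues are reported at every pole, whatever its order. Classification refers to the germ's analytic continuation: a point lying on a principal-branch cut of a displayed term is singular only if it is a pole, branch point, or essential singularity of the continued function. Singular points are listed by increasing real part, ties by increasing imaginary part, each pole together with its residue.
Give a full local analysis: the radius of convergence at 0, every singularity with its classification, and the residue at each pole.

Branch term (1/4)*sqrt(1 - β/(-6)): its argument vanishes at β = -6, a square-root branch point, modulus 6.
The radius of convergence is the smallest modulus among the singular points: 6.

Radius of convergence at 0: 6.
At -6: an algebraic (square-root) branch point.


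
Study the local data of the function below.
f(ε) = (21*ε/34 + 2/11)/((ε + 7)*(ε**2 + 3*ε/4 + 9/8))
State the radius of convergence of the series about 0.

The radius of convergence is (3/4)*sqrt(2).

Denominator factor (ε + 7): pole of order 1 at -7, modulus 7.
Denominator factor (ε**2 + 3*ε/4 + 9/8): discriminant -63/16, complex-conjugate roots (-3/8) + ((3/8)*sqrt(7))*i and (-3/8) - ((3/8)*sqrt(7))*i; poles of order 1, moduli (3/4)*sqrt(2) and (3/4)*sqrt(2).
The radius of convergence is the smallest modulus among the singular points: (3/4)*sqrt(2).


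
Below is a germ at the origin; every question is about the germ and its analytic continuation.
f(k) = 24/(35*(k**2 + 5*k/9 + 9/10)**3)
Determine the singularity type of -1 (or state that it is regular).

The point is a regular point.

Denominator factors: k**2 + 5*k/9 + 9/10 = 121/90 at k = -1 — none vanishes.
So the germ continues analytically to -1.


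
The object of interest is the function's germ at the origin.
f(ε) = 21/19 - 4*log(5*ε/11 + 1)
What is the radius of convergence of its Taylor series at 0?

Branch term (-4)*log(1 - ε/(-11/5)): its argument vanishes at ε = -11/5, a logarithmic branch point, modulus 11/5.
The radius of convergence is the smallest modulus among the singular points: 11/5.

The radius of convergence is 11/5.


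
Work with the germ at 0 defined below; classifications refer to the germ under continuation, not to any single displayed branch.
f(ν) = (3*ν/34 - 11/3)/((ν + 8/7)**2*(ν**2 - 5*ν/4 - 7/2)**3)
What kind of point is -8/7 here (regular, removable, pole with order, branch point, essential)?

The point is a pole of order 2.

The denominator factor ν + 8/7 vanishes at -8/7 and appears to the power 2; the numerator there equals -1345/357, nonzero, and no other factor vanishes.
Hence a pole whose order is the multiplicity, 2.


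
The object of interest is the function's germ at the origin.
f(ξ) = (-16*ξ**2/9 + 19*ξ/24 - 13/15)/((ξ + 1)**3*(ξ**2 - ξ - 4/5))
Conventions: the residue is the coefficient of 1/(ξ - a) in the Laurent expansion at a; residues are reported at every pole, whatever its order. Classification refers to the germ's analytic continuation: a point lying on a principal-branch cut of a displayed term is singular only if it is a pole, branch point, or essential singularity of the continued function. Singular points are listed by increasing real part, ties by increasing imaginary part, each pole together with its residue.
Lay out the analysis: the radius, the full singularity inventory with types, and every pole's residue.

Denominator factor (ξ**2 - ξ - 4/5): discriminant 21/5, real irrational roots 1/2 + (1/10)*sqrt(105) and 1/2 - (1/10)*sqrt(105); poles of order 1, moduli 1/2 + (1/10)*sqrt(105) and -1/2 + (1/10)*sqrt(105).
Denominator factor (ξ + 1)^3: pole of order 3 at -1, modulus 1.
The radius of convergence is the smallest modulus among the singular points: -1/2 + (1/10)*sqrt(105).
At the order-3 pole -1 set g(ξ) = (ξ - (-1))^3*f(ξ) = (-16*ξ**2/9 + 19*ξ/24 - 13/15)/(ξ**2 - ξ - 4/5).
Order-3 pole: residue = g''(a)/2; g''(-1) = -41135/2592, so the residue is -41135/5184.
The factor ξ**2 - ξ - 4/5 splits as (ξ - a)(ξ - a') with a = 1/2 - (1/10)*sqrt(105), a' = 1/2 + (1/10)*sqrt(105). At the order-1 pole a set g(ξ) = (ξ - a)*f(ξ) = [(-16*ξ**2/9 + 19*ξ/24 - 13/15)/(ξ + 1)**3] / (ξ - a').
Simple pole: residue = g(a) at a = 1/2 - (1/10)*sqrt(105), which is 41135/10368 + (28915/72576)*sqrt(105).
The factor ξ**2 - ξ - 4/5 splits as (ξ - a)(ξ - a') with a = 1/2 + (1/10)*sqrt(105), a' = 1/2 - (1/10)*sqrt(105). At the order-1 pole a set g(ξ) = (ξ - a)*f(ξ) = [(-16*ξ**2/9 + 19*ξ/24 - 13/15)/(ξ + 1)**3] / (ξ - a').
Simple pole: residue = g(a) at a = 1/2 + (1/10)*sqrt(105), which is 41135/10368 - (28915/72576)*sqrt(105).
List the singular points by increasing real part (a conjugate pair: the negative imaginary part first).

Radius of convergence at 0: -1/2 + (1/10)*sqrt(105).
At -1: a pole of order 3; residue -41135/5184.
At 1/2 - (1/10)*sqrt(105): a pole of order 1; residue 41135/10368 + (28915/72576)*sqrt(105).
At 1/2 + (1/10)*sqrt(105): a pole of order 1; residue 41135/10368 - (28915/72576)*sqrt(105).


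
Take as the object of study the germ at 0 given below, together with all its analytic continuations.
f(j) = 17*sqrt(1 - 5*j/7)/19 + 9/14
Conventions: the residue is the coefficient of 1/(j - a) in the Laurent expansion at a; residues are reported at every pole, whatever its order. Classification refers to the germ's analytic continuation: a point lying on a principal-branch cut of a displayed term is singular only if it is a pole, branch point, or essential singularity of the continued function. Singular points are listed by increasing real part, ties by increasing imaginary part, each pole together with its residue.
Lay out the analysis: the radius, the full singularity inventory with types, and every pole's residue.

Radius of convergence at 0: 7/5.
At 7/5: an algebraic (square-root) branch point.

Branch term (17/19)*sqrt(1 - j/(7/5)): its argument vanishes at j = 7/5, a square-root branch point, modulus 7/5.
The radius of convergence is the smallest modulus among the singular points: 7/5.


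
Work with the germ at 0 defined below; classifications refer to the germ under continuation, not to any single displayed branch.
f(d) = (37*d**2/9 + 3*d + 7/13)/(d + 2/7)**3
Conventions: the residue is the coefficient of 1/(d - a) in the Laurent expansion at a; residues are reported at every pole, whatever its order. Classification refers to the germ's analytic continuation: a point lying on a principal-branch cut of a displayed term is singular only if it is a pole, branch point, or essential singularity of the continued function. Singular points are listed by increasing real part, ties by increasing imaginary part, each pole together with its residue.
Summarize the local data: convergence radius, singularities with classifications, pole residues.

Radius of convergence at 0: 2/7.
At -2/7: a pole of order 3; residue 37/9.

Denominator factor (d + 2/7)^3: pole of order 3 at -2/7, modulus 2/7.
The radius of convergence is the smallest modulus among the singular points: 2/7.
At the order-3 pole -2/7 set g(d) = (d - (-2/7))^3*f(d) = 37*d**2/9 + 3*d + 7/13.
Order-3 pole: residue = g''(a)/2; g''(-2/7) = 74/9, so the residue is 37/9.


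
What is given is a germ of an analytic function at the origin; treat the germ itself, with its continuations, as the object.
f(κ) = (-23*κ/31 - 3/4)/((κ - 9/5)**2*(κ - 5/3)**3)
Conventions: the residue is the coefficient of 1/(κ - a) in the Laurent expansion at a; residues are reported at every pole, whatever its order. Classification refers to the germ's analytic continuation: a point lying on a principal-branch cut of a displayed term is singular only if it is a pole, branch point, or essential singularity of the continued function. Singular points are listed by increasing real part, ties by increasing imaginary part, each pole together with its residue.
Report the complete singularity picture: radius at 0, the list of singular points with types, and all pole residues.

Denominator factor (κ - 9/5)^2: pole of order 2 at 9/5, modulus 9/5.
Denominator factor (κ - 5/3)^3: pole of order 3 at 5/3, modulus 5/3.
The radius of convergence is the smallest modulus among the singular points: 5/3.
At the order-3 pole 5/3 set g(κ) = (κ - (5/3))^3*f(κ) = (-23*κ/31 - 3/4)/(κ - 9/5)**2.
Order-3 pole: residue = g''(a)/2; g''(5/3) = -38653875/992, so the residue is -38653875/1984.
At the order-2 pole 9/5 set g(κ) = (κ - (9/5))^2*f(κ) = (-23*κ/31 - 3/4)/(κ - 5/3)**3.
Order-2 pole: residue = g'(a); g'(9/5) = 38653875/1984, so the residue is 38653875/1984.
List the singular points by increasing real part (a conjugate pair: the negative imaginary part first).

Radius of convergence at 0: 5/3.
At 5/3: a pole of order 3; residue -38653875/1984.
At 9/5: a pole of order 2; residue 38653875/1984.
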